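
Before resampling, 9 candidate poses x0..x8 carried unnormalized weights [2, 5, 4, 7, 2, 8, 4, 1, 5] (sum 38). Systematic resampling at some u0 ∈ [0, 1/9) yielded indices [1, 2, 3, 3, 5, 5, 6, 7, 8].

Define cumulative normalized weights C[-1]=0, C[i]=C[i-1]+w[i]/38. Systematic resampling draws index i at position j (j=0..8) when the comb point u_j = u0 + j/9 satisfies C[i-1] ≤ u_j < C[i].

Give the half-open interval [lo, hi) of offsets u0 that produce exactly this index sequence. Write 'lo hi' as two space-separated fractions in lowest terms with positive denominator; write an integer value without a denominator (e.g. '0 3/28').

14/171 31/342

C = [1/19, 7/38, 11/38, 9/19, 10/19, 14/19, 16/19, 33/38, 1]
j=0 picked index 1: u0 ∈ [1/19, 7/38)
j=1 picked index 2: u0 ∈ [25/342, 61/342)
j=2 picked index 3: u0 ∈ [23/342, 43/171)
j=3 picked index 3: u0 ∈ [-5/114, 8/57)
j=4 picked index 5: u0 ∈ [14/171, 50/171)
j=5 picked index 5: u0 ∈ [-5/171, 31/171)
j=6 picked index 6: u0 ∈ [4/57, 10/57)
j=7 picked index 7: u0 ∈ [11/171, 31/342)
j=8 picked index 8: u0 ∈ [-7/342, 1/9)
intersection: [14/171, 31/342)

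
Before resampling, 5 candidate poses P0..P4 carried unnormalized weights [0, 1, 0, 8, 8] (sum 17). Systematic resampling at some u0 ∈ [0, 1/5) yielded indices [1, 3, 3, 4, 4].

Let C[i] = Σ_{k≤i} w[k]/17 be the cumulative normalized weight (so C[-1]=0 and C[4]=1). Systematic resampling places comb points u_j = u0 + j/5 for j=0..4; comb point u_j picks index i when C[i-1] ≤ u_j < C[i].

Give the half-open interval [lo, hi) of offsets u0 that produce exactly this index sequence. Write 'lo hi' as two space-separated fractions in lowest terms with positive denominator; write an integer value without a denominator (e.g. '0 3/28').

C = [0, 1/17, 1/17, 9/17, 1]
j=0 picked index 1: u0 ∈ [0, 1/17)
j=1 picked index 3: u0 ∈ [-12/85, 28/85)
j=2 picked index 3: u0 ∈ [-29/85, 11/85)
j=3 picked index 4: u0 ∈ [-6/85, 2/5)
j=4 picked index 4: u0 ∈ [-23/85, 1/5)
intersection: [0, 1/17)

0 1/17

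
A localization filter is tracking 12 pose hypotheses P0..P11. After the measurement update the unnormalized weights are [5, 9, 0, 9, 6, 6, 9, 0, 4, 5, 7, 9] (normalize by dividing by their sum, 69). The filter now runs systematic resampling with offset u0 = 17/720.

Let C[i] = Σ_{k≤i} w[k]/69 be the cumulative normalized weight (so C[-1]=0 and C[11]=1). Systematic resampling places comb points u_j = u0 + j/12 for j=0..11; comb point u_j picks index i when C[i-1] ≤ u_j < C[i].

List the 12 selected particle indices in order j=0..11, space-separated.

C = [5/69, 14/69, 14/69, 1/3, 29/69, 35/69, 44/69, 44/69, 16/23, 53/69, 20/23, 1]
j=0: u_0=17/720 ∈ [0, 5/69) → index 0
j=1: u_1=77/720 ∈ [5/69, 14/69) → index 1
j=2: u_2=137/720 ∈ [5/69, 14/69) → index 1
j=3: u_3=197/720 ∈ [14/69, 1/3) → index 3
j=4: u_4=257/720 ∈ [1/3, 29/69) → index 4
j=5: u_5=317/720 ∈ [29/69, 35/69) → index 5
j=6: u_6=377/720 ∈ [35/69, 44/69) → index 6
j=7: u_7=437/720 ∈ [35/69, 44/69) → index 6
j=8: u_8=497/720 ∈ [44/69, 16/23) → index 8
j=9: u_9=557/720 ∈ [53/69, 20/23) → index 10
j=10: u_10=617/720 ∈ [53/69, 20/23) → index 10
j=11: u_11=677/720 ∈ [20/23, 1) → index 11

0 1 1 3 4 5 6 6 8 10 10 11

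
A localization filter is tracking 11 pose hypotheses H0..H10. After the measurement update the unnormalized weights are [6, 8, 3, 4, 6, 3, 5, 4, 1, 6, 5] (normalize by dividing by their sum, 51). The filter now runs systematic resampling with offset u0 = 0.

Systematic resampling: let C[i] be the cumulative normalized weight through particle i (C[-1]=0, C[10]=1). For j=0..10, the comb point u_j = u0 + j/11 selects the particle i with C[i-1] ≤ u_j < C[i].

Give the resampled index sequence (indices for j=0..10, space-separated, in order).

C = [2/17, 14/51, 1/3, 7/17, 9/17, 10/17, 35/51, 13/17, 40/51, 46/51, 1]
j=0: u_0=0 ∈ [0, 2/17) → index 0
j=1: u_1=1/11 ∈ [0, 2/17) → index 0
j=2: u_2=2/11 ∈ [2/17, 14/51) → index 1
j=3: u_3=3/11 ∈ [2/17, 14/51) → index 1
j=4: u_4=4/11 ∈ [1/3, 7/17) → index 3
j=5: u_5=5/11 ∈ [7/17, 9/17) → index 4
j=6: u_6=6/11 ∈ [9/17, 10/17) → index 5
j=7: u_7=7/11 ∈ [10/17, 35/51) → index 6
j=8: u_8=8/11 ∈ [35/51, 13/17) → index 7
j=9: u_9=9/11 ∈ [40/51, 46/51) → index 9
j=10: u_10=10/11 ∈ [46/51, 1) → index 10

0 0 1 1 3 4 5 6 7 9 10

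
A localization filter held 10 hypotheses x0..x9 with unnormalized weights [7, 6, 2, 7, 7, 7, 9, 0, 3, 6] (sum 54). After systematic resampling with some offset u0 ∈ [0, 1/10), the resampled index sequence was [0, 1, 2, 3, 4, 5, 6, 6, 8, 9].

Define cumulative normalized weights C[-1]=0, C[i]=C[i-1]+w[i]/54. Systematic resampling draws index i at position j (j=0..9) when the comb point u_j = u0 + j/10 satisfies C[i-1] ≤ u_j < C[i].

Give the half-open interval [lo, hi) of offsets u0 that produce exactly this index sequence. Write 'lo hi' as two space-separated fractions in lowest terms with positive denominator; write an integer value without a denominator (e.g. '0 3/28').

1/15 7/90

C = [7/54, 13/54, 5/18, 11/27, 29/54, 2/3, 5/6, 5/6, 8/9, 1]
j=0 picked index 0: u0 ∈ [0, 7/54)
j=1 picked index 1: u0 ∈ [4/135, 19/135)
j=2 picked index 2: u0 ∈ [11/270, 7/90)
j=3 picked index 3: u0 ∈ [-1/45, 29/270)
j=4 picked index 4: u0 ∈ [1/135, 37/270)
j=5 picked index 5: u0 ∈ [1/27, 1/6)
j=6 picked index 6: u0 ∈ [1/15, 7/30)
j=7 picked index 6: u0 ∈ [-1/30, 2/15)
j=8 picked index 8: u0 ∈ [1/30, 4/45)
j=9 picked index 9: u0 ∈ [-1/90, 1/10)
intersection: [1/15, 7/90)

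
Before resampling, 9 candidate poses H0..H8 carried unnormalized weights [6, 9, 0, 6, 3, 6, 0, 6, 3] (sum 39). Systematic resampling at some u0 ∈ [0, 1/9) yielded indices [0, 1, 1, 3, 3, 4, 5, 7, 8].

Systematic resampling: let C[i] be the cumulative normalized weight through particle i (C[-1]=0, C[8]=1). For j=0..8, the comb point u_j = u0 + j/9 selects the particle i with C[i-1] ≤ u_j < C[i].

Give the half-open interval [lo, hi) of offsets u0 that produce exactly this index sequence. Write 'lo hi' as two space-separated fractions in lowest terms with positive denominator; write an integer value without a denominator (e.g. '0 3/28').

C = [2/13, 5/13, 5/13, 7/13, 8/13, 10/13, 10/13, 12/13, 1]
j=0 picked index 0: u0 ∈ [0, 2/13)
j=1 picked index 1: u0 ∈ [5/117, 32/117)
j=2 picked index 1: u0 ∈ [-8/117, 19/117)
j=3 picked index 3: u0 ∈ [2/39, 8/39)
j=4 picked index 3: u0 ∈ [-7/117, 11/117)
j=5 picked index 4: u0 ∈ [-2/117, 7/117)
j=6 picked index 5: u0 ∈ [-2/39, 4/39)
j=7 picked index 7: u0 ∈ [-1/117, 17/117)
j=8 picked index 8: u0 ∈ [4/117, 1/9)
intersection: [2/39, 7/117)

2/39 7/117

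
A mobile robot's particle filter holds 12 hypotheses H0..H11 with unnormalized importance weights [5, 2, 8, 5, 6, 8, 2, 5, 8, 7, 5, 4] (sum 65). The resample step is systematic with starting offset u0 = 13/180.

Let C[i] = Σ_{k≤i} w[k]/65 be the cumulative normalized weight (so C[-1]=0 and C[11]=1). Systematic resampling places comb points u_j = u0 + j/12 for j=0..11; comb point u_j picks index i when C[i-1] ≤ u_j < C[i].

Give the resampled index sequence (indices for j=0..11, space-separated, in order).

C = [1/13, 7/65, 3/13, 4/13, 2/5, 34/65, 36/65, 41/65, 49/65, 56/65, 61/65, 1]
j=0: u_0=13/180 ∈ [0, 1/13) → index 0
j=1: u_1=7/45 ∈ [7/65, 3/13) → index 2
j=2: u_2=43/180 ∈ [3/13, 4/13) → index 3
j=3: u_3=29/90 ∈ [4/13, 2/5) → index 4
j=4: u_4=73/180 ∈ [2/5, 34/65) → index 5
j=5: u_5=22/45 ∈ [2/5, 34/65) → index 5
j=6: u_6=103/180 ∈ [36/65, 41/65) → index 7
j=7: u_7=59/90 ∈ [41/65, 49/65) → index 8
j=8: u_8=133/180 ∈ [41/65, 49/65) → index 8
j=9: u_9=37/45 ∈ [49/65, 56/65) → index 9
j=10: u_10=163/180 ∈ [56/65, 61/65) → index 10
j=11: u_11=89/90 ∈ [61/65, 1) → index 11

0 2 3 4 5 5 7 8 8 9 10 11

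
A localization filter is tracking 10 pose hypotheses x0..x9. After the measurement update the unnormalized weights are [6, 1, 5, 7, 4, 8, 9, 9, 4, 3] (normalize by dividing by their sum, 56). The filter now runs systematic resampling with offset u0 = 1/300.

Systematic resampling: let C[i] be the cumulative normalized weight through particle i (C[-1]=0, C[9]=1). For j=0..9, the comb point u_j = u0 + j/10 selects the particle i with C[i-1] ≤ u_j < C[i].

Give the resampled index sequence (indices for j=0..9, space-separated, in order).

C = [3/28, 1/8, 3/14, 19/56, 23/56, 31/56, 5/7, 7/8, 53/56, 1]
j=0: u_0=1/300 ∈ [0, 3/28) → index 0
j=1: u_1=31/300 ∈ [0, 3/28) → index 0
j=2: u_2=61/300 ∈ [1/8, 3/14) → index 2
j=3: u_3=91/300 ∈ [3/14, 19/56) → index 3
j=4: u_4=121/300 ∈ [19/56, 23/56) → index 4
j=5: u_5=151/300 ∈ [23/56, 31/56) → index 5
j=6: u_6=181/300 ∈ [31/56, 5/7) → index 6
j=7: u_7=211/300 ∈ [31/56, 5/7) → index 6
j=8: u_8=241/300 ∈ [5/7, 7/8) → index 7
j=9: u_9=271/300 ∈ [7/8, 53/56) → index 8

0 0 2 3 4 5 6 6 7 8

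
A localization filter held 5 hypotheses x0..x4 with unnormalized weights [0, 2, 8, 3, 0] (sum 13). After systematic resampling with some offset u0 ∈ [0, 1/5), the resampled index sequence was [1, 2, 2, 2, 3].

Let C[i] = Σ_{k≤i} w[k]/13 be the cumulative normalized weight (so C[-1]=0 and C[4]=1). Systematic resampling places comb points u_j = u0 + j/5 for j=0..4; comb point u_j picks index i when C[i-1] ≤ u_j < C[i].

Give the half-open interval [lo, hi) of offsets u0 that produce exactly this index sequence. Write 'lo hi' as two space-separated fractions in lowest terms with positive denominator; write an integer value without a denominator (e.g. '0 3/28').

C = [0, 2/13, 10/13, 1, 1]
j=0 picked index 1: u0 ∈ [0, 2/13)
j=1 picked index 2: u0 ∈ [-3/65, 37/65)
j=2 picked index 2: u0 ∈ [-16/65, 24/65)
j=3 picked index 2: u0 ∈ [-29/65, 11/65)
j=4 picked index 3: u0 ∈ [-2/65, 1/5)
intersection: [0, 2/13)

0 2/13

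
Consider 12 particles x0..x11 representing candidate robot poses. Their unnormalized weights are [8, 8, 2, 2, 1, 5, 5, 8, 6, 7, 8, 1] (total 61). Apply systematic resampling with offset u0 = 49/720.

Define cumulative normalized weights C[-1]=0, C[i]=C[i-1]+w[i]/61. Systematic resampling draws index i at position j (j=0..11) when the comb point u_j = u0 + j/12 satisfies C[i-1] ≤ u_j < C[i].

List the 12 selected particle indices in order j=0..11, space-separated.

0 1 1 3 5 6 7 8 8 9 10 11

C = [8/61, 16/61, 18/61, 20/61, 21/61, 26/61, 31/61, 39/61, 45/61, 52/61, 60/61, 1]
j=0: u_0=49/720 ∈ [0, 8/61) → index 0
j=1: u_1=109/720 ∈ [8/61, 16/61) → index 1
j=2: u_2=169/720 ∈ [8/61, 16/61) → index 1
j=3: u_3=229/720 ∈ [18/61, 20/61) → index 3
j=4: u_4=289/720 ∈ [21/61, 26/61) → index 5
j=5: u_5=349/720 ∈ [26/61, 31/61) → index 6
j=6: u_6=409/720 ∈ [31/61, 39/61) → index 7
j=7: u_7=469/720 ∈ [39/61, 45/61) → index 8
j=8: u_8=529/720 ∈ [39/61, 45/61) → index 8
j=9: u_9=589/720 ∈ [45/61, 52/61) → index 9
j=10: u_10=649/720 ∈ [52/61, 60/61) → index 10
j=11: u_11=709/720 ∈ [60/61, 1) → index 11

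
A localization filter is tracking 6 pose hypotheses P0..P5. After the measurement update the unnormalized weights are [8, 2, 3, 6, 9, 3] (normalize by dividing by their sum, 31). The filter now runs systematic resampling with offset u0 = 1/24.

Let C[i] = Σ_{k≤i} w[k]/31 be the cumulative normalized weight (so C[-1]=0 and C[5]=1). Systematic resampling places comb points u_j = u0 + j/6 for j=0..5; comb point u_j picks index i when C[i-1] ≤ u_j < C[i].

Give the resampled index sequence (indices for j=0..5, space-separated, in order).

0 0 2 3 4 4

C = [8/31, 10/31, 13/31, 19/31, 28/31, 1]
j=0: u_0=1/24 ∈ [0, 8/31) → index 0
j=1: u_1=5/24 ∈ [0, 8/31) → index 0
j=2: u_2=3/8 ∈ [10/31, 13/31) → index 2
j=3: u_3=13/24 ∈ [13/31, 19/31) → index 3
j=4: u_4=17/24 ∈ [19/31, 28/31) → index 4
j=5: u_5=7/8 ∈ [19/31, 28/31) → index 4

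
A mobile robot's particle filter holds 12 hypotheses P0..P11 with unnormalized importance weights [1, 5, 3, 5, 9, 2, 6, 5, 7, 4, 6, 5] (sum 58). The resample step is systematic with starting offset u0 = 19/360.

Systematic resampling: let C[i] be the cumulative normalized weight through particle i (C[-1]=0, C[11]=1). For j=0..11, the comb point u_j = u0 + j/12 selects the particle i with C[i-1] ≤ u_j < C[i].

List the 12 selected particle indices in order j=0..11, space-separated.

C = [1/58, 3/29, 9/58, 7/29, 23/58, 25/58, 31/58, 18/29, 43/58, 47/58, 53/58, 1]
j=0: u_0=19/360 ∈ [1/58, 3/29) → index 1
j=1: u_1=49/360 ∈ [3/29, 9/58) → index 2
j=2: u_2=79/360 ∈ [9/58, 7/29) → index 3
j=3: u_3=109/360 ∈ [7/29, 23/58) → index 4
j=4: u_4=139/360 ∈ [7/29, 23/58) → index 4
j=5: u_5=169/360 ∈ [25/58, 31/58) → index 6
j=6: u_6=199/360 ∈ [31/58, 18/29) → index 7
j=7: u_7=229/360 ∈ [18/29, 43/58) → index 8
j=8: u_8=259/360 ∈ [18/29, 43/58) → index 8
j=9: u_9=289/360 ∈ [43/58, 47/58) → index 9
j=10: u_10=319/360 ∈ [47/58, 53/58) → index 10
j=11: u_11=349/360 ∈ [53/58, 1) → index 11

1 2 3 4 4 6 7 8 8 9 10 11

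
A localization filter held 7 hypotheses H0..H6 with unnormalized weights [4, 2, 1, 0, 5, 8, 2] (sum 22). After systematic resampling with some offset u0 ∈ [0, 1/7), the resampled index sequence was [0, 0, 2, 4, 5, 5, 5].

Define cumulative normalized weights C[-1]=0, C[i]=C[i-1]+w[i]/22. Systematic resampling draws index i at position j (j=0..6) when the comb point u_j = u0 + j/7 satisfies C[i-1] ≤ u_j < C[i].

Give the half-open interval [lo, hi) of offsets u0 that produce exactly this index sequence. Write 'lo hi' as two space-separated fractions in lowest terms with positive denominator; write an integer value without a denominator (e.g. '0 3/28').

C = [2/11, 3/11, 7/22, 7/22, 6/11, 10/11, 1]
j=0 picked index 0: u0 ∈ [0, 2/11)
j=1 picked index 0: u0 ∈ [-1/7, 3/77)
j=2 picked index 2: u0 ∈ [-1/77, 5/154)
j=3 picked index 4: u0 ∈ [-17/154, 9/77)
j=4 picked index 5: u0 ∈ [-2/77, 26/77)
j=5 picked index 5: u0 ∈ [-13/77, 15/77)
j=6 picked index 5: u0 ∈ [-24/77, 4/77)
intersection: [0, 5/154)

0 5/154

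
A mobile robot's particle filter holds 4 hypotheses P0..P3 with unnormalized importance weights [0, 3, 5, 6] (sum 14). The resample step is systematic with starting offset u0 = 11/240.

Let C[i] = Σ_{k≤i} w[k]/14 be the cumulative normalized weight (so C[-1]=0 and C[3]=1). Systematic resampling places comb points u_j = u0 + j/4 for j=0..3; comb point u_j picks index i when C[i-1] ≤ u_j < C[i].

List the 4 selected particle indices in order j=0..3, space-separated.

1 2 2 3

C = [0, 3/14, 4/7, 1]
j=0: u_0=11/240 ∈ [0, 3/14) → index 1
j=1: u_1=71/240 ∈ [3/14, 4/7) → index 2
j=2: u_2=131/240 ∈ [3/14, 4/7) → index 2
j=3: u_3=191/240 ∈ [4/7, 1) → index 3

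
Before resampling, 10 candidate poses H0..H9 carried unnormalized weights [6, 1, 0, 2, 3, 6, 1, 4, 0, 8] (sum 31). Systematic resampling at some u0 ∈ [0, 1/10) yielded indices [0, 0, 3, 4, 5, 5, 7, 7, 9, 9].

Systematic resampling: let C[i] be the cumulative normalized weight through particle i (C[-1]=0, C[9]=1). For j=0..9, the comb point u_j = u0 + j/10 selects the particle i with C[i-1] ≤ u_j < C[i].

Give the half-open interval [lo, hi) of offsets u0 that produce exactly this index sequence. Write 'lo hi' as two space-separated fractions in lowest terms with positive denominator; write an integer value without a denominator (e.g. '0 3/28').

C = [6/31, 7/31, 7/31, 9/31, 12/31, 18/31, 19/31, 23/31, 23/31, 1]
j=0 picked index 0: u0 ∈ [0, 6/31)
j=1 picked index 0: u0 ∈ [-1/10, 29/310)
j=2 picked index 3: u0 ∈ [4/155, 14/155)
j=3 picked index 4: u0 ∈ [-3/310, 27/310)
j=4 picked index 5: u0 ∈ [-2/155, 28/155)
j=5 picked index 5: u0 ∈ [-7/62, 5/62)
j=6 picked index 7: u0 ∈ [2/155, 22/155)
j=7 picked index 7: u0 ∈ [-27/310, 13/310)
j=8 picked index 9: u0 ∈ [-9/155, 1/5)
j=9 picked index 9: u0 ∈ [-49/310, 1/10)
intersection: [4/155, 13/310)

4/155 13/310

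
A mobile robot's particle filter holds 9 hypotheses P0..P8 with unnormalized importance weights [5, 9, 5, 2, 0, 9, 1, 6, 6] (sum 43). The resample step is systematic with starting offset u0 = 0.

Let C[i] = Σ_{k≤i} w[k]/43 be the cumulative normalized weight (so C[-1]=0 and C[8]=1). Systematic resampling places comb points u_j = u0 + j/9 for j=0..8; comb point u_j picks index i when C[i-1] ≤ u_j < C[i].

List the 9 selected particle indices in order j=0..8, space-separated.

0 0 1 2 3 5 5 7 8

C = [5/43, 14/43, 19/43, 21/43, 21/43, 30/43, 31/43, 37/43, 1]
j=0: u_0=0 ∈ [0, 5/43) → index 0
j=1: u_1=1/9 ∈ [0, 5/43) → index 0
j=2: u_2=2/9 ∈ [5/43, 14/43) → index 1
j=3: u_3=1/3 ∈ [14/43, 19/43) → index 2
j=4: u_4=4/9 ∈ [19/43, 21/43) → index 3
j=5: u_5=5/9 ∈ [21/43, 30/43) → index 5
j=6: u_6=2/3 ∈ [21/43, 30/43) → index 5
j=7: u_7=7/9 ∈ [31/43, 37/43) → index 7
j=8: u_8=8/9 ∈ [37/43, 1) → index 8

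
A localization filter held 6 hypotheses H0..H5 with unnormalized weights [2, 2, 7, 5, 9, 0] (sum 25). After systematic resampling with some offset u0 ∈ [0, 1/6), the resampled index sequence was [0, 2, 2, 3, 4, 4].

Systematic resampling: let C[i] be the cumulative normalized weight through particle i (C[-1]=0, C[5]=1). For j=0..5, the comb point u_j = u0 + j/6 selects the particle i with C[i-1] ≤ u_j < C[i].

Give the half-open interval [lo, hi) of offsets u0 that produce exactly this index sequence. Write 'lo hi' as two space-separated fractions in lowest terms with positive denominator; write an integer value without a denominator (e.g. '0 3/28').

C = [2/25, 4/25, 11/25, 16/25, 1, 1]
j=0 picked index 0: u0 ∈ [0, 2/25)
j=1 picked index 2: u0 ∈ [-1/150, 41/150)
j=2 picked index 2: u0 ∈ [-13/75, 8/75)
j=3 picked index 3: u0 ∈ [-3/50, 7/50)
j=4 picked index 4: u0 ∈ [-2/75, 1/3)
j=5 picked index 4: u0 ∈ [-29/150, 1/6)
intersection: [0, 2/25)

0 2/25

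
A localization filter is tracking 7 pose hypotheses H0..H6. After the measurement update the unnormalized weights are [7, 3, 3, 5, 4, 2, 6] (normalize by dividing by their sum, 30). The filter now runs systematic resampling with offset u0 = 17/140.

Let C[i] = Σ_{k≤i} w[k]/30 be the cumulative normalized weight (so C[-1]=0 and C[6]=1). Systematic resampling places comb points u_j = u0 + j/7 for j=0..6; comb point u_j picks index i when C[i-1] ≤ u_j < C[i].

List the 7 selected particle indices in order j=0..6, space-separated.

C = [7/30, 1/3, 13/30, 3/5, 11/15, 4/5, 1]
j=0: u_0=17/140 ∈ [0, 7/30) → index 0
j=1: u_1=37/140 ∈ [7/30, 1/3) → index 1
j=2: u_2=57/140 ∈ [1/3, 13/30) → index 2
j=3: u_3=11/20 ∈ [13/30, 3/5) → index 3
j=4: u_4=97/140 ∈ [3/5, 11/15) → index 4
j=5: u_5=117/140 ∈ [4/5, 1) → index 6
j=6: u_6=137/140 ∈ [4/5, 1) → index 6

0 1 2 3 4 6 6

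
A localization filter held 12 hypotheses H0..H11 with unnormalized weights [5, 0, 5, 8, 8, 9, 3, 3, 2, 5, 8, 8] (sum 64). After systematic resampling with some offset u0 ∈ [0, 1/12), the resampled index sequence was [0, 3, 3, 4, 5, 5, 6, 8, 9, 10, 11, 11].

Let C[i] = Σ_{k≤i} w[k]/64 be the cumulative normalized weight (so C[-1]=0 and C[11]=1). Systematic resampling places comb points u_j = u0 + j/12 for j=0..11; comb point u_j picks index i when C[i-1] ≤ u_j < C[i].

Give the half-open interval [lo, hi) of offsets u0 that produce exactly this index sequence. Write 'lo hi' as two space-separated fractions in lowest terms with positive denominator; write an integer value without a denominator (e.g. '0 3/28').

C = [5/64, 5/64, 5/32, 9/32, 13/32, 35/64, 19/32, 41/64, 43/64, 3/4, 7/8, 1]
j=0 picked index 0: u0 ∈ [0, 5/64)
j=1 picked index 3: u0 ∈ [7/96, 19/96)
j=2 picked index 3: u0 ∈ [-1/96, 11/96)
j=3 picked index 4: u0 ∈ [1/32, 5/32)
j=4 picked index 5: u0 ∈ [7/96, 41/192)
j=5 picked index 5: u0 ∈ [-1/96, 25/192)
j=6 picked index 6: u0 ∈ [3/64, 3/32)
j=7 picked index 8: u0 ∈ [11/192, 17/192)
j=8 picked index 9: u0 ∈ [1/192, 1/12)
j=9 picked index 10: u0 ∈ [0, 1/8)
j=10 picked index 11: u0 ∈ [1/24, 1/6)
j=11 picked index 11: u0 ∈ [-1/24, 1/12)
intersection: [7/96, 5/64)

7/96 5/64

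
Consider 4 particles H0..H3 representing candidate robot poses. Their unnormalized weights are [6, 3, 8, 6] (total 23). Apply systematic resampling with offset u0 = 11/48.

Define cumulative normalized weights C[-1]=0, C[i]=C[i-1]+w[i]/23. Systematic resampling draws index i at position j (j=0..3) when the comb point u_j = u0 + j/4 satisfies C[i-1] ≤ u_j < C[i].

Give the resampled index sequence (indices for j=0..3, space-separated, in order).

0 2 2 3

C = [6/23, 9/23, 17/23, 1]
j=0: u_0=11/48 ∈ [0, 6/23) → index 0
j=1: u_1=23/48 ∈ [9/23, 17/23) → index 2
j=2: u_2=35/48 ∈ [9/23, 17/23) → index 2
j=3: u_3=47/48 ∈ [17/23, 1) → index 3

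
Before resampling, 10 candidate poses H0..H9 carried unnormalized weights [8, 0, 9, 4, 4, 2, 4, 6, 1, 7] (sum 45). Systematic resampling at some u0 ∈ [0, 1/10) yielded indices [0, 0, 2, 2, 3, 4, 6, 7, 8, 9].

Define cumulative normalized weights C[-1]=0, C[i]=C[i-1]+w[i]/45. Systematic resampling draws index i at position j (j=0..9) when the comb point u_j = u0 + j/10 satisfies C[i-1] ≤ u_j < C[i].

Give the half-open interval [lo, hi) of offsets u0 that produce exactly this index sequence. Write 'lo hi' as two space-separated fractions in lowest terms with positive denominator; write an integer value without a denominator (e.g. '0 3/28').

C = [8/45, 8/45, 17/45, 7/15, 5/9, 3/5, 31/45, 37/45, 38/45, 1]
j=0 picked index 0: u0 ∈ [0, 8/45)
j=1 picked index 0: u0 ∈ [-1/10, 7/90)
j=2 picked index 2: u0 ∈ [-1/45, 8/45)
j=3 picked index 2: u0 ∈ [-11/90, 7/90)
j=4 picked index 3: u0 ∈ [-1/45, 1/15)
j=5 picked index 4: u0 ∈ [-1/30, 1/18)
j=6 picked index 6: u0 ∈ [0, 4/45)
j=7 picked index 7: u0 ∈ [-1/90, 11/90)
j=8 picked index 8: u0 ∈ [1/45, 2/45)
j=9 picked index 9: u0 ∈ [-1/18, 1/10)
intersection: [1/45, 2/45)

1/45 2/45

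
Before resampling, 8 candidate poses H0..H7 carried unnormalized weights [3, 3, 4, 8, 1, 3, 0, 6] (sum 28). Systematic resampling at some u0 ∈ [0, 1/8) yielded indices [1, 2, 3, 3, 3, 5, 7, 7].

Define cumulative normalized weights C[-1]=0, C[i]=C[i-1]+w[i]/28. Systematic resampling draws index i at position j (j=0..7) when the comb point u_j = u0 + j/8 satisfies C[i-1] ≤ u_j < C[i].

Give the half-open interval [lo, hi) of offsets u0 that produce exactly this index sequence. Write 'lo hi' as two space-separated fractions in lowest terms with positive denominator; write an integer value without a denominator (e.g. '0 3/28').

C = [3/28, 3/14, 5/14, 9/14, 19/28, 11/14, 11/14, 1]
j=0 picked index 1: u0 ∈ [3/28, 3/14)
j=1 picked index 2: u0 ∈ [5/56, 13/56)
j=2 picked index 3: u0 ∈ [3/28, 11/28)
j=3 picked index 3: u0 ∈ [-1/56, 15/56)
j=4 picked index 3: u0 ∈ [-1/7, 1/7)
j=5 picked index 5: u0 ∈ [3/56, 9/56)
j=6 picked index 7: u0 ∈ [1/28, 1/4)
j=7 picked index 7: u0 ∈ [-5/56, 1/8)
intersection: [3/28, 1/8)

3/28 1/8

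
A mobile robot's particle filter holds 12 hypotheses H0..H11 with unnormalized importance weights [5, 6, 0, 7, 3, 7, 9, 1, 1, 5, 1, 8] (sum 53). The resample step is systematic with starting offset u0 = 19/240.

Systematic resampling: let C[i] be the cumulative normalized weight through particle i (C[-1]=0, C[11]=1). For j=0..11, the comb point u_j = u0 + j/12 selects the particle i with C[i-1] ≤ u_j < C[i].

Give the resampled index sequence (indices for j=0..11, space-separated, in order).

0 1 3 3 5 5 6 6 9 9 11 11

C = [5/53, 11/53, 11/53, 18/53, 21/53, 28/53, 37/53, 38/53, 39/53, 44/53, 45/53, 1]
j=0: u_0=19/240 ∈ [0, 5/53) → index 0
j=1: u_1=13/80 ∈ [5/53, 11/53) → index 1
j=2: u_2=59/240 ∈ [11/53, 18/53) → index 3
j=3: u_3=79/240 ∈ [11/53, 18/53) → index 3
j=4: u_4=33/80 ∈ [21/53, 28/53) → index 5
j=5: u_5=119/240 ∈ [21/53, 28/53) → index 5
j=6: u_6=139/240 ∈ [28/53, 37/53) → index 6
j=7: u_7=53/80 ∈ [28/53, 37/53) → index 6
j=8: u_8=179/240 ∈ [39/53, 44/53) → index 9
j=9: u_9=199/240 ∈ [39/53, 44/53) → index 9
j=10: u_10=73/80 ∈ [45/53, 1) → index 11
j=11: u_11=239/240 ∈ [45/53, 1) → index 11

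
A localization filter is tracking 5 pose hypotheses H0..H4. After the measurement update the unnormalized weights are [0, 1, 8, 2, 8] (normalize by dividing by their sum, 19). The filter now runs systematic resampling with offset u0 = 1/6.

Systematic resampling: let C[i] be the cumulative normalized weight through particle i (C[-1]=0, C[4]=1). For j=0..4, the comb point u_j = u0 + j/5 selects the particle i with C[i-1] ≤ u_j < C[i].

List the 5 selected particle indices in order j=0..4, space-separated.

C = [0, 1/19, 9/19, 11/19, 1]
j=0: u_0=1/6 ∈ [1/19, 9/19) → index 2
j=1: u_1=11/30 ∈ [1/19, 9/19) → index 2
j=2: u_2=17/30 ∈ [9/19, 11/19) → index 3
j=3: u_3=23/30 ∈ [11/19, 1) → index 4
j=4: u_4=29/30 ∈ [11/19, 1) → index 4

2 2 3 4 4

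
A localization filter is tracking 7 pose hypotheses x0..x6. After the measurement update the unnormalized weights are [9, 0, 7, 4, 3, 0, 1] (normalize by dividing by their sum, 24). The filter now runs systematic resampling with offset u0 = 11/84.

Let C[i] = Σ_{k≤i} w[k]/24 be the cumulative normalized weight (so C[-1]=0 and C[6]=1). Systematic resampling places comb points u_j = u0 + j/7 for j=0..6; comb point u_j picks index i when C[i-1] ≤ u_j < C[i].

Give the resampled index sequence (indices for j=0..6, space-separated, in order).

0 0 2 2 3 4 6

C = [3/8, 3/8, 2/3, 5/6, 23/24, 23/24, 1]
j=0: u_0=11/84 ∈ [0, 3/8) → index 0
j=1: u_1=23/84 ∈ [0, 3/8) → index 0
j=2: u_2=5/12 ∈ [3/8, 2/3) → index 2
j=3: u_3=47/84 ∈ [3/8, 2/3) → index 2
j=4: u_4=59/84 ∈ [2/3, 5/6) → index 3
j=5: u_5=71/84 ∈ [5/6, 23/24) → index 4
j=6: u_6=83/84 ∈ [23/24, 1) → index 6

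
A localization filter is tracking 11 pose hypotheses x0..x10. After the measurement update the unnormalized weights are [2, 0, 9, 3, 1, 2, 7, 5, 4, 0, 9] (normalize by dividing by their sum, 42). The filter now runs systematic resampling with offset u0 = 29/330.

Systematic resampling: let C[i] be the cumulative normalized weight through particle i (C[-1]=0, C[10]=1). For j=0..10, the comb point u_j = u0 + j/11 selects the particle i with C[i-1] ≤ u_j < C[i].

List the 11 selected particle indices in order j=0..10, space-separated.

C = [1/21, 1/21, 11/42, 1/3, 5/14, 17/42, 4/7, 29/42, 11/14, 11/14, 1]
j=0: u_0=29/330 ∈ [1/21, 11/42) → index 2
j=1: u_1=59/330 ∈ [1/21, 11/42) → index 2
j=2: u_2=89/330 ∈ [11/42, 1/3) → index 3
j=3: u_3=119/330 ∈ [5/14, 17/42) → index 5
j=4: u_4=149/330 ∈ [17/42, 4/7) → index 6
j=5: u_5=179/330 ∈ [17/42, 4/7) → index 6
j=6: u_6=19/30 ∈ [4/7, 29/42) → index 7
j=7: u_7=239/330 ∈ [29/42, 11/14) → index 8
j=8: u_8=269/330 ∈ [11/14, 1) → index 10
j=9: u_9=299/330 ∈ [11/14, 1) → index 10
j=10: u_10=329/330 ∈ [11/14, 1) → index 10

2 2 3 5 6 6 7 8 10 10 10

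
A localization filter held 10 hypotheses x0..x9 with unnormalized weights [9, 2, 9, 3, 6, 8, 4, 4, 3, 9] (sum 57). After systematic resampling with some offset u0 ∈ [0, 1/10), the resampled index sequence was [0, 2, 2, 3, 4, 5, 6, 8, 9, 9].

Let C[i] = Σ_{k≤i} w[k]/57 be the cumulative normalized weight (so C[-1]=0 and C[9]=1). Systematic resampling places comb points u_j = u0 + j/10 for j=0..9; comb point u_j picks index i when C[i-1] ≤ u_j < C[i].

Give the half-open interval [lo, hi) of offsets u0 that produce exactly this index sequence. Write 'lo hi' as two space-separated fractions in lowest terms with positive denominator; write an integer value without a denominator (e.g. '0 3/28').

C = [3/19, 11/57, 20/57, 23/57, 29/57, 37/57, 41/57, 15/19, 16/19, 1]
j=0 picked index 0: u0 ∈ [0, 3/19)
j=1 picked index 2: u0 ∈ [53/570, 143/570)
j=2 picked index 2: u0 ∈ [-2/285, 43/285)
j=3 picked index 3: u0 ∈ [29/570, 59/570)
j=4 picked index 4: u0 ∈ [1/285, 31/285)
j=5 picked index 5: u0 ∈ [1/114, 17/114)
j=6 picked index 6: u0 ∈ [14/285, 34/285)
j=7 picked index 8: u0 ∈ [17/190, 27/190)
j=8 picked index 9: u0 ∈ [4/95, 1/5)
j=9 picked index 9: u0 ∈ [-11/190, 1/10)
intersection: [53/570, 1/10)

53/570 1/10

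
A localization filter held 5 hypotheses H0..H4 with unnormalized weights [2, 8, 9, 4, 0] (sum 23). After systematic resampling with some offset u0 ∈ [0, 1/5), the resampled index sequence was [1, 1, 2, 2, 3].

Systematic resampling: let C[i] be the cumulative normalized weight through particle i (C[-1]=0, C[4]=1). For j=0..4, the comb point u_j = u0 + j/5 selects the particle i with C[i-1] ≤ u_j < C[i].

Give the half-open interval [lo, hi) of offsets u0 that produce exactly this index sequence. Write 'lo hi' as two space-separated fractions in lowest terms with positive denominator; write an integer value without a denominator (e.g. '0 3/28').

2/23 1/5

C = [2/23, 10/23, 19/23, 1, 1]
j=0 picked index 1: u0 ∈ [2/23, 10/23)
j=1 picked index 1: u0 ∈ [-13/115, 27/115)
j=2 picked index 2: u0 ∈ [4/115, 49/115)
j=3 picked index 2: u0 ∈ [-19/115, 26/115)
j=4 picked index 3: u0 ∈ [3/115, 1/5)
intersection: [2/23, 1/5)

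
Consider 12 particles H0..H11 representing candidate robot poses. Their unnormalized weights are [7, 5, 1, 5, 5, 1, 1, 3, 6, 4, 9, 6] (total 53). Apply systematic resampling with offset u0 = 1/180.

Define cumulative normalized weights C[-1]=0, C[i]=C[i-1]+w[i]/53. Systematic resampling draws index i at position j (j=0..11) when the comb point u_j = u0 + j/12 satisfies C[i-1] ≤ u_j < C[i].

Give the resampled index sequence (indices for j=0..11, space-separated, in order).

C = [7/53, 12/53, 13/53, 18/53, 23/53, 24/53, 25/53, 28/53, 34/53, 38/53, 47/53, 1]
j=0: u_0=1/180 ∈ [0, 7/53) → index 0
j=1: u_1=4/45 ∈ [0, 7/53) → index 0
j=2: u_2=31/180 ∈ [7/53, 12/53) → index 1
j=3: u_3=23/90 ∈ [13/53, 18/53) → index 3
j=4: u_4=61/180 ∈ [13/53, 18/53) → index 3
j=5: u_5=19/45 ∈ [18/53, 23/53) → index 4
j=6: u_6=91/180 ∈ [25/53, 28/53) → index 7
j=7: u_7=53/90 ∈ [28/53, 34/53) → index 8
j=8: u_8=121/180 ∈ [34/53, 38/53) → index 9
j=9: u_9=34/45 ∈ [38/53, 47/53) → index 10
j=10: u_10=151/180 ∈ [38/53, 47/53) → index 10
j=11: u_11=83/90 ∈ [47/53, 1) → index 11

0 0 1 3 3 4 7 8 9 10 10 11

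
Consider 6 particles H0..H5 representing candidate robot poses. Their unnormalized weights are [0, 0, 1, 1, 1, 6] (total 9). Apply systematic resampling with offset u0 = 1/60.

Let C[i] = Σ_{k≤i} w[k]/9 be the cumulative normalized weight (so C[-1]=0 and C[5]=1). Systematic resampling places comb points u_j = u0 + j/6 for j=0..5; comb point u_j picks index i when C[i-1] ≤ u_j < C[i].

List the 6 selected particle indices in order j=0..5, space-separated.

C = [0, 0, 1/9, 2/9, 1/3, 1]
j=0: u_0=1/60 ∈ [0, 1/9) → index 2
j=1: u_1=11/60 ∈ [1/9, 2/9) → index 3
j=2: u_2=7/20 ∈ [1/3, 1) → index 5
j=3: u_3=31/60 ∈ [1/3, 1) → index 5
j=4: u_4=41/60 ∈ [1/3, 1) → index 5
j=5: u_5=17/20 ∈ [1/3, 1) → index 5

2 3 5 5 5 5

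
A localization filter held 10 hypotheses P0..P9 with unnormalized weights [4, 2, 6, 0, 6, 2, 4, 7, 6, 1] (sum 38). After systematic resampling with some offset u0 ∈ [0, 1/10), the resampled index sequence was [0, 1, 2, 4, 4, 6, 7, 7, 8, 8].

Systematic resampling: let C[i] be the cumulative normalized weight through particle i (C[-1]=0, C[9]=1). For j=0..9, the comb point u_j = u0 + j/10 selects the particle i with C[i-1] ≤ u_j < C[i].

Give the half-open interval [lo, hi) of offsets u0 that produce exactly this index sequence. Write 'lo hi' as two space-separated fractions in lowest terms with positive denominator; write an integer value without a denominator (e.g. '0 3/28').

3/95 11/190

C = [2/19, 3/19, 6/19, 6/19, 9/19, 10/19, 12/19, 31/38, 37/38, 1]
j=0 picked index 0: u0 ∈ [0, 2/19)
j=1 picked index 1: u0 ∈ [1/190, 11/190)
j=2 picked index 2: u0 ∈ [-4/95, 11/95)
j=3 picked index 4: u0 ∈ [3/190, 33/190)
j=4 picked index 4: u0 ∈ [-8/95, 7/95)
j=5 picked index 6: u0 ∈ [1/38, 5/38)
j=6 picked index 7: u0 ∈ [3/95, 41/190)
j=7 picked index 7: u0 ∈ [-13/190, 11/95)
j=8 picked index 8: u0 ∈ [3/190, 33/190)
j=9 picked index 8: u0 ∈ [-8/95, 7/95)
intersection: [3/95, 11/190)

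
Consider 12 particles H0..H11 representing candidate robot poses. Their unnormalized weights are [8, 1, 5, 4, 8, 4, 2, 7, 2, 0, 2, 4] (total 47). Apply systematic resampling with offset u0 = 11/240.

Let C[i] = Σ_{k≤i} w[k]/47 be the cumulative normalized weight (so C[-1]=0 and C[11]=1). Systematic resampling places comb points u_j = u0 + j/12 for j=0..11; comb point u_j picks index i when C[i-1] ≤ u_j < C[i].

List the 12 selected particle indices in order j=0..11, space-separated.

C = [8/47, 9/47, 14/47, 18/47, 26/47, 30/47, 32/47, 39/47, 41/47, 41/47, 43/47, 1]
j=0: u_0=11/240 ∈ [0, 8/47) → index 0
j=1: u_1=31/240 ∈ [0, 8/47) → index 0
j=2: u_2=17/80 ∈ [9/47, 14/47) → index 2
j=3: u_3=71/240 ∈ [9/47, 14/47) → index 2
j=4: u_4=91/240 ∈ [14/47, 18/47) → index 3
j=5: u_5=37/80 ∈ [18/47, 26/47) → index 4
j=6: u_6=131/240 ∈ [18/47, 26/47) → index 4
j=7: u_7=151/240 ∈ [26/47, 30/47) → index 5
j=8: u_8=57/80 ∈ [32/47, 39/47) → index 7
j=9: u_9=191/240 ∈ [32/47, 39/47) → index 7
j=10: u_10=211/240 ∈ [41/47, 43/47) → index 10
j=11: u_11=77/80 ∈ [43/47, 1) → index 11

0 0 2 2 3 4 4 5 7 7 10 11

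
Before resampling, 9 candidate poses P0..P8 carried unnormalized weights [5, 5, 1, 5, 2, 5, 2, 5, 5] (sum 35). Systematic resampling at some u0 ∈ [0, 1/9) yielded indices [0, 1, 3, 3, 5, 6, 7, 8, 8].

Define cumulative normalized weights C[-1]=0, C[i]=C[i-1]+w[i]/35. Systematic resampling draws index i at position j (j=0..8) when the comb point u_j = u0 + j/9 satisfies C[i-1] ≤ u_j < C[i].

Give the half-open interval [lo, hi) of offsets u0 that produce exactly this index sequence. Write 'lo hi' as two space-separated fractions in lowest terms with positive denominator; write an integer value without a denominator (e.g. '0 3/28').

32/315 1/9

C = [1/7, 2/7, 11/35, 16/35, 18/35, 23/35, 5/7, 6/7, 1]
j=0 picked index 0: u0 ∈ [0, 1/7)
j=1 picked index 1: u0 ∈ [2/63, 11/63)
j=2 picked index 3: u0 ∈ [29/315, 74/315)
j=3 picked index 3: u0 ∈ [-2/105, 13/105)
j=4 picked index 5: u0 ∈ [22/315, 67/315)
j=5 picked index 6: u0 ∈ [32/315, 10/63)
j=6 picked index 7: u0 ∈ [1/21, 4/21)
j=7 picked index 8: u0 ∈ [5/63, 2/9)
j=8 picked index 8: u0 ∈ [-2/63, 1/9)
intersection: [32/315, 1/9)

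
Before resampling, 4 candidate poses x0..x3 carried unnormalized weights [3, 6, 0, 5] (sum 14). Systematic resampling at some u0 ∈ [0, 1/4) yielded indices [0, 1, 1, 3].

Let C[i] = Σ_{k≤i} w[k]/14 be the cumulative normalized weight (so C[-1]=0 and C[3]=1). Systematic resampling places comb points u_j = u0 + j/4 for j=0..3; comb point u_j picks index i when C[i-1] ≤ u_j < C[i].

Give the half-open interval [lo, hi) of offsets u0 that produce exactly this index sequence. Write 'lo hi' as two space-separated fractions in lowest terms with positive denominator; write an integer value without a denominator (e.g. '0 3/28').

C = [3/14, 9/14, 9/14, 1]
j=0 picked index 0: u0 ∈ [0, 3/14)
j=1 picked index 1: u0 ∈ [-1/28, 11/28)
j=2 picked index 1: u0 ∈ [-2/7, 1/7)
j=3 picked index 3: u0 ∈ [-3/28, 1/4)
intersection: [0, 1/7)

0 1/7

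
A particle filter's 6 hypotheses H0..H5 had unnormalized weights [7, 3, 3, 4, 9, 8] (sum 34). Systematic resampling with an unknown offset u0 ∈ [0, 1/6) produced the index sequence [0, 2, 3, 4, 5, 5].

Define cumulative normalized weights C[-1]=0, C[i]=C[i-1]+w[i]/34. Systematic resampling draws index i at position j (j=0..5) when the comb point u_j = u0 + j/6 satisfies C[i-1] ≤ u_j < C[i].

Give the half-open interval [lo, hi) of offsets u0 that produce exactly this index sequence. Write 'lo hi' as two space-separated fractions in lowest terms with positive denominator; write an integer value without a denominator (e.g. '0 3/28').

C = [7/34, 5/17, 13/34, 1/2, 13/17, 1]
j=0 picked index 0: u0 ∈ [0, 7/34)
j=1 picked index 2: u0 ∈ [13/102, 11/51)
j=2 picked index 3: u0 ∈ [5/102, 1/6)
j=3 picked index 4: u0 ∈ [0, 9/34)
j=4 picked index 5: u0 ∈ [5/51, 1/3)
j=5 picked index 5: u0 ∈ [-7/102, 1/6)
intersection: [13/102, 1/6)

13/102 1/6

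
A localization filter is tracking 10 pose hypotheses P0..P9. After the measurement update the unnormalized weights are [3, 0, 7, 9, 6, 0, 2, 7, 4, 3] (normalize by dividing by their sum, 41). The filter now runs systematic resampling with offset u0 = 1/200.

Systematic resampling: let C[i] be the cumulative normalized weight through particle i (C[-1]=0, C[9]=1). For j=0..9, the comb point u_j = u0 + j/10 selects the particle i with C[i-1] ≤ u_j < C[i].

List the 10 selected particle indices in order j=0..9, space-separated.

0 2 2 3 3 4 4 7 7 8

C = [3/41, 3/41, 10/41, 19/41, 25/41, 25/41, 27/41, 34/41, 38/41, 1]
j=0: u_0=1/200 ∈ [0, 3/41) → index 0
j=1: u_1=21/200 ∈ [3/41, 10/41) → index 2
j=2: u_2=41/200 ∈ [3/41, 10/41) → index 2
j=3: u_3=61/200 ∈ [10/41, 19/41) → index 3
j=4: u_4=81/200 ∈ [10/41, 19/41) → index 3
j=5: u_5=101/200 ∈ [19/41, 25/41) → index 4
j=6: u_6=121/200 ∈ [19/41, 25/41) → index 4
j=7: u_7=141/200 ∈ [27/41, 34/41) → index 7
j=8: u_8=161/200 ∈ [27/41, 34/41) → index 7
j=9: u_9=181/200 ∈ [34/41, 38/41) → index 8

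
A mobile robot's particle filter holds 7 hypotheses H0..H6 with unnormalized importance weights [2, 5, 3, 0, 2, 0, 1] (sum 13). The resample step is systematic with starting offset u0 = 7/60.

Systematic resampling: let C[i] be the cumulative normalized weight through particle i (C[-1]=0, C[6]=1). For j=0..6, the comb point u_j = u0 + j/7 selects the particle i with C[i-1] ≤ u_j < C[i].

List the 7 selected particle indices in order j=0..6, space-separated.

0 1 1 2 2 4 6

C = [2/13, 7/13, 10/13, 10/13, 12/13, 12/13, 1]
j=0: u_0=7/60 ∈ [0, 2/13) → index 0
j=1: u_1=109/420 ∈ [2/13, 7/13) → index 1
j=2: u_2=169/420 ∈ [2/13, 7/13) → index 1
j=3: u_3=229/420 ∈ [7/13, 10/13) → index 2
j=4: u_4=289/420 ∈ [7/13, 10/13) → index 2
j=5: u_5=349/420 ∈ [10/13, 12/13) → index 4
j=6: u_6=409/420 ∈ [12/13, 1) → index 6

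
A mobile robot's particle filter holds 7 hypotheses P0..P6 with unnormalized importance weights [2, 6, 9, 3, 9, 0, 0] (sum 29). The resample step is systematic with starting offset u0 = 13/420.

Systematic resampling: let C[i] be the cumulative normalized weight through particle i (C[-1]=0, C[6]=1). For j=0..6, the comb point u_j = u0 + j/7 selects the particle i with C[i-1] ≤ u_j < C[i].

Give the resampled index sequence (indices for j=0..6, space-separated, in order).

0 1 2 2 3 4 4

C = [2/29, 8/29, 17/29, 20/29, 1, 1, 1]
j=0: u_0=13/420 ∈ [0, 2/29) → index 0
j=1: u_1=73/420 ∈ [2/29, 8/29) → index 1
j=2: u_2=19/60 ∈ [8/29, 17/29) → index 2
j=3: u_3=193/420 ∈ [8/29, 17/29) → index 2
j=4: u_4=253/420 ∈ [17/29, 20/29) → index 3
j=5: u_5=313/420 ∈ [20/29, 1) → index 4
j=6: u_6=373/420 ∈ [20/29, 1) → index 4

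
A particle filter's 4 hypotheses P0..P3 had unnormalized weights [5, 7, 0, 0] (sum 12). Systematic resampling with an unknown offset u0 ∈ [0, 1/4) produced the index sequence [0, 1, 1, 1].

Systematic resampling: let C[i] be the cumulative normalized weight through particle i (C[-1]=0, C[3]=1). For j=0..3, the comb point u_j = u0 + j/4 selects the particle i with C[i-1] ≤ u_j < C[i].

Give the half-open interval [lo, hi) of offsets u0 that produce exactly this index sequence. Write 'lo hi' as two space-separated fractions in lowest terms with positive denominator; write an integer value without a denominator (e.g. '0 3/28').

1/6 1/4

C = [5/12, 1, 1, 1]
j=0 picked index 0: u0 ∈ [0, 5/12)
j=1 picked index 1: u0 ∈ [1/6, 3/4)
j=2 picked index 1: u0 ∈ [-1/12, 1/2)
j=3 picked index 1: u0 ∈ [-1/3, 1/4)
intersection: [1/6, 1/4)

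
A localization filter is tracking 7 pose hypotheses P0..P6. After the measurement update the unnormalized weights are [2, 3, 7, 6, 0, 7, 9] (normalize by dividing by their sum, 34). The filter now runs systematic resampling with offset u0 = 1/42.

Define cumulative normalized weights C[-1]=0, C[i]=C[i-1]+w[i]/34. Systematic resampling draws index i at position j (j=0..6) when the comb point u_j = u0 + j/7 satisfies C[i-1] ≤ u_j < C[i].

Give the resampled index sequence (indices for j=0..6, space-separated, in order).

C = [1/17, 5/34, 6/17, 9/17, 9/17, 25/34, 1]
j=0: u_0=1/42 ∈ [0, 1/17) → index 0
j=1: u_1=1/6 ∈ [5/34, 6/17) → index 2
j=2: u_2=13/42 ∈ [5/34, 6/17) → index 2
j=3: u_3=19/42 ∈ [6/17, 9/17) → index 3
j=4: u_4=25/42 ∈ [9/17, 25/34) → index 5
j=5: u_5=31/42 ∈ [25/34, 1) → index 6
j=6: u_6=37/42 ∈ [25/34, 1) → index 6

0 2 2 3 5 6 6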